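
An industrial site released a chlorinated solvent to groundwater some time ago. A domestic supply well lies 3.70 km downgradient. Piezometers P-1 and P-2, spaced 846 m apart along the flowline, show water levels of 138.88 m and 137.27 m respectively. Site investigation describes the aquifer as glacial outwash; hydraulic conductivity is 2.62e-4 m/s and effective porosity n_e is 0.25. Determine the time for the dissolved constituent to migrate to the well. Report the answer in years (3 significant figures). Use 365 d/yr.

Hydraulic gradient i = (138.88 − 137.27) / 846 = 1.61 / 846 = 0.001903
K = 2.62e-4 m/s × 86400 s/d = 22.64 m/d
Darcy flux q = K·i = 22.64 × 0.001903 = 0.04308 m/d
v_s = q/n_e = 0.04308/0.25 = 0.1723 m/d
L = 3.70 km = 3700 m
t = L / v = 3700 / 0.1723 = 21470 d
   = 21470 / 365 = 58.8 yr

58.8 years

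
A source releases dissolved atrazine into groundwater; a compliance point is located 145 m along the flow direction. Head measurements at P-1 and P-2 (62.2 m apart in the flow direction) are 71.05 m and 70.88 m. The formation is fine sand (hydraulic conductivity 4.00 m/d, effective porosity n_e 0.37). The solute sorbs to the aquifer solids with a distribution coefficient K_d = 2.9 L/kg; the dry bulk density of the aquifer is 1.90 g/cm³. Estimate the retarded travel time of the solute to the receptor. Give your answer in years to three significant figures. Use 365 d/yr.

Hydraulic gradient i = (71.05 − 70.88) / 62.2 = 0.17 / 62.2 = 0.002733
Darcy flux q = K·i = 4.00 × 0.002733 = 0.01093 m/d
Seepage velocity v = q / n = 0.01093 / 0.37 = 0.02955 m/d
Retardation R = 1 + ρ_b·K_d/n = 1 + 1.90×2.9/0.37 = 15.89
Contaminant velocity v_c = v/R = 0.02955/15.89 = 0.001859 m/d
t = L/v_c = 145/0.001859 = 77990 d
   = 77990/365 = 214 yr

214 years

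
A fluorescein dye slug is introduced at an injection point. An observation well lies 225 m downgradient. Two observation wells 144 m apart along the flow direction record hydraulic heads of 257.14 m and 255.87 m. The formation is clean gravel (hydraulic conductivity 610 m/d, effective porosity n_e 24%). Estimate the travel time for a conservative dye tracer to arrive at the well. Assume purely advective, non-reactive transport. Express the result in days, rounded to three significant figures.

10.0 days

Hydraulic gradient i = (257.14 − 255.87) / 144 = 1.27 / 144 = 0.008819
Darcy flux q = K·i = 610 × 0.008819 = 5.380 m/d
Seepage velocity v = q / n = 5.380 / 0.24 = 22.42 m/d
t = L / v = 225 / 22.42 = 10.04 d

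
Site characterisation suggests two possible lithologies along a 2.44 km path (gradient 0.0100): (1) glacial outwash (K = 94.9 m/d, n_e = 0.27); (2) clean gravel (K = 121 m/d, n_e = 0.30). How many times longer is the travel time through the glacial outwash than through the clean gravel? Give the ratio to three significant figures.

Unit 1 (glacial outwash): v = 94.9×0.010/0.27 = 3.515 m/d, t = 2440/3.515 = 694.2 d
Unit 2 (clean gravel): v = 121×0.010/0.30 = 4.033 m/d, t = 2440/4.033 = 605.0 d
t(glacial outwash) / t(clean gravel) = 694.2/605.0 = 1.15

1.15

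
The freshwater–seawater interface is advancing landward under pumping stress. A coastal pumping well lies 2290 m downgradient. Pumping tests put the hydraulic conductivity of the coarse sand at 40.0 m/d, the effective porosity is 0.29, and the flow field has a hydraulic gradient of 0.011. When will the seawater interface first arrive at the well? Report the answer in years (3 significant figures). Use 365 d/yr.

q = Ki = 40.0 × 0.011 = 0.4400 m/d
Seepage velocity v = q / n = 0.4400 / 0.29 = 1.517 m/d
t = L / v = 2290 / 1.517 = 1509 d
   = 1509 / 365 = 4.14 yr

4.14 years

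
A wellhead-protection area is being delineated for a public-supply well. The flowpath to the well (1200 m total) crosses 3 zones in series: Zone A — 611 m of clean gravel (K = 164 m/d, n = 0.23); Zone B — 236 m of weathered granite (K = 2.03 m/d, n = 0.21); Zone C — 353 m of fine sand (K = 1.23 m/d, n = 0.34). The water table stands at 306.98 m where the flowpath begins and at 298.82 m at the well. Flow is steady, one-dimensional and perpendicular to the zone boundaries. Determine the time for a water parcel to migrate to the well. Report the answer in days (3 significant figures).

Total head drop ΔH = 306.98 − 298.82 = 8.16 m
Steady 1-D flow in series ⇒ the Darcy flux q is identical in every zone and the zone head losses add (resistances L/K in series).
Σ(L/K) = 611/164 + 236/2.03 + 353/1.23 = 3.726 + 116.3 + 287.0 = 407.0 d
q = ΔH / Σ(L/K) = 8.16 / 407.0 = 0.02005 m/d (same in every zone)
Zone A: v = q/n = 0.02005/0.23 = 0.08718 m/d → t_A = 611/0.08718 = 7009 d
Zone B: v = q/n = 0.02005/0.21 = 0.09548 m/d → t_B = 236/0.09548 = 2472 d
Zone C: v = q/n = 0.02005/0.34 = 0.05897 m/d → t_C = 353/0.05897 = 5986 d
Total t = 7009 + 2472 + 5986 = 15470 d

15500 days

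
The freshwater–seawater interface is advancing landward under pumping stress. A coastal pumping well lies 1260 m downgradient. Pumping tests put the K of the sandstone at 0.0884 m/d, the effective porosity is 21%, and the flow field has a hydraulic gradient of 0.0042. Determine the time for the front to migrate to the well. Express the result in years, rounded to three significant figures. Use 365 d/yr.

Specific discharge q = 0.0884 × 0.0042 = 3.713e-4 m/d
Average linear velocity = 3.713e-4 / 0.21 = 0.001768 m/d
t = L / v = 1260 / 0.001768 = 712700 d
   = 712700 / 365 = 1950 yr

1950 years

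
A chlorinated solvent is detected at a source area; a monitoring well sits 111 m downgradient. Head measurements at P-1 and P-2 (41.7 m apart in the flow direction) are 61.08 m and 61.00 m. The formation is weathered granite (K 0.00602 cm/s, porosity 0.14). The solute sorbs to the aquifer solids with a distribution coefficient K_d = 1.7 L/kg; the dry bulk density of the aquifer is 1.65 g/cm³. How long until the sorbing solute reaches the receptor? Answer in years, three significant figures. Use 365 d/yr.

Hydraulic gradient i = (61.08 − 61.00) / 41.7 = 0.08 / 41.7 = 0.001918
K = 0.00602 cm/s × 864 = 5.201 m/d
Darcy flux q = K·i = 5.201 × 0.001918 = 0.009978 m/d
v_s = q/n_e = 0.009978/0.14 = 0.07127 m/d
Retardation R = 1 + ρ_b·K_d/n = 1 + 1.65×1.7/0.14 = 21.04
Contaminant velocity v_c = v/R = 0.07127/21.04 = 0.003388 m/d
t = L/v_c = 111/0.003388 = 32760 d
   = 32760/365 = 89.8 yr

89.8 years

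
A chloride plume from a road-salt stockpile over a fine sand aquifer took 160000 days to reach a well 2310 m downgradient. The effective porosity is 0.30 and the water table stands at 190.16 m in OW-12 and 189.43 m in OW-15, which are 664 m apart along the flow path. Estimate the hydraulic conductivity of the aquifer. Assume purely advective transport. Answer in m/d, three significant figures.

3.94 m/d

Hydraulic gradient i = (190.16 − 189.43) / 664 = 0.73 / 664 = 0.001099
v = L / t = 2310 / 160000 = 0.01444 m/d
K = v · n / i = 0.01444 × 0.30 / 0.001099 = 3.94 m/d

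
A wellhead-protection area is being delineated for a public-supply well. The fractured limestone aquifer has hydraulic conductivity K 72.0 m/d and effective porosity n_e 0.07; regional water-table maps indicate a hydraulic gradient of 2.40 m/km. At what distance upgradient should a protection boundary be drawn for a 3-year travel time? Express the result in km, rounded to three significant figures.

2.70 km

Specific discharge q = 72.0 × 0.0024 = 0.1728 m/d
v_s = q/n_e = 0.1728/0.07 = 2.469 m/d
T = 3 yr × 365 = 1095 d
L = v × T = 2.469 × 1095 = 2703 m
   = 2.70 km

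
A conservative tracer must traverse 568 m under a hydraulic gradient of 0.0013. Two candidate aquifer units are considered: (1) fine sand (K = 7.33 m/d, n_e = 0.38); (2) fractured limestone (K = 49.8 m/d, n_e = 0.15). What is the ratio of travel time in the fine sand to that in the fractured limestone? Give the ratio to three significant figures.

17.2

Unit 1 (fine sand): v = 7.33×0.0013/0.38 = 0.02508 m/d, t = 568/0.02508 = 22650 d
Unit 2 (fractured limestone): v = 49.8×0.0013/0.15 = 0.4316 m/d, t = 568/0.4316 = 1316 d
t(fine sand) / t(fractured limestone) = 22650/1316 = 17.2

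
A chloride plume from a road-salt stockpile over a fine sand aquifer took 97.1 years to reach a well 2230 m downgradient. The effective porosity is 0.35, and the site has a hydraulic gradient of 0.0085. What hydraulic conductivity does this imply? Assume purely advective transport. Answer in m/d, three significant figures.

2.59 m/d

t = 97.1 years = 35440 d
v = L / t = 2230 / 35440 = 0.06292 m/d
K = v · n / i = 0.06292 × 0.35 / 0.0085 = 2.59 m/d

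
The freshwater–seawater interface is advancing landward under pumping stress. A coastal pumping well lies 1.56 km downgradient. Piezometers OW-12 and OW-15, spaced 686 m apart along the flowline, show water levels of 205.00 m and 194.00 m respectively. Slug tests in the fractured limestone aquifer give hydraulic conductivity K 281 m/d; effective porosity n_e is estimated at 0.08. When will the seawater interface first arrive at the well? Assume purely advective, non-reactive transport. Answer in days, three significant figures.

27.7 days

Hydraulic gradient i = (205.00 − 194.00) / 686 = 11.00 / 686 = 0.01603
Darcy flux q = K·i = 281 × 0.01603 = 4.506 m/d
Average linear velocity = 4.506 / 0.08 = 56.32 m/d
L = 1.56 km = 1560 m
t = L / v = 1560 / 56.32 = 27.70 d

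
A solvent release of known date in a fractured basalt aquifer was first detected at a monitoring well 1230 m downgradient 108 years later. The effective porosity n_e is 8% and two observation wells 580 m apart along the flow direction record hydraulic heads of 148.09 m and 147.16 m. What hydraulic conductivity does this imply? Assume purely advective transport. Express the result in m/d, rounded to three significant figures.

1.56 m/d

Hydraulic gradient i = (148.09 − 147.16) / 580 = 0.93 / 580 = 0.001603
t = 108 years = 39420 d
v = L / t = 1230 / 39420 = 0.03120 m/d
K = v · n / i = 0.03120 × 0.08 / 0.001603 = 1.56 m/d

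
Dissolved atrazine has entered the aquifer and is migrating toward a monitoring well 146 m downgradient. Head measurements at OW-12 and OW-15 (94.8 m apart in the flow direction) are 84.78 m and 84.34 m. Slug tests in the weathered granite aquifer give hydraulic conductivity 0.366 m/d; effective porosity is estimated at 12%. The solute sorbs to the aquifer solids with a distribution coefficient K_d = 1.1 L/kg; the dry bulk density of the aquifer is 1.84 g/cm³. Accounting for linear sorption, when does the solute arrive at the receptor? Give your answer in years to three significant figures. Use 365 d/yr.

Hydraulic gradient i = (84.78 − 84.34) / 94.8 = 0.44 / 94.8 = 0.004641
q = Ki = 0.366 × 0.004641 = 0.001699 m/d
Seepage velocity v = q / n = 0.001699 / 0.12 = 0.01416 m/d
Retardation R = 1 + ρ_b·K_d/n = 1 + 1.84×1.1/0.12 = 17.87
Contaminant velocity v_c = v/R = 0.01416/17.87 = 7.923e-4 m/d
t = L/v_c = 146/7.923e-4 = 184300 d
   = 184300/365 = 505 yr

505 years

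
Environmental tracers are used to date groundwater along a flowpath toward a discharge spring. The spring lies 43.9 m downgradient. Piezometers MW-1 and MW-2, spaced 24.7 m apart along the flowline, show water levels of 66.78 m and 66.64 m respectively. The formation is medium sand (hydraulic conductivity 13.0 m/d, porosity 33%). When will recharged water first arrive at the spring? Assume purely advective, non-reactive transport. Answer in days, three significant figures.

197 days

Hydraulic gradient i = (66.78 − 66.64) / 24.7 = 0.14 / 24.7 = 0.005668
Specific discharge q = 13.0 × 0.005668 = 0.07368 m/d
v = Ki/n = 13.0·0.005668/0.33 = 0.2233 m/d
t = L / v = 43.9 / 0.2233 = 196.6 d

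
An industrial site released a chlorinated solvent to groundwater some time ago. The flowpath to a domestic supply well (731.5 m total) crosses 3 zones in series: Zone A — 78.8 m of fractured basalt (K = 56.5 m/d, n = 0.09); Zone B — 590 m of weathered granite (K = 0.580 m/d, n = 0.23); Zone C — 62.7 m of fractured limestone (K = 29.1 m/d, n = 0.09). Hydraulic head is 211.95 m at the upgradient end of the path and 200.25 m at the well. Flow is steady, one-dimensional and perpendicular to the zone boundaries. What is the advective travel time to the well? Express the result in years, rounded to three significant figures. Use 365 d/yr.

Total head drop ΔH = 211.95 − 200.25 = 11.70 m
Steady 1-D flow in series ⇒ the Darcy flux q is identical in every zone and the zone head losses add (resistances L/K in series).
Σ(L/K) = 78.8/56.5 + 590/0.580 + 62.7/29.1 = 1.395 + 1017 + 2.155 = 1021 d
q = ΔH / Σ(L/K) = 11.70 / 1021 = 0.01146 m/d (same in every zone)
Zone A: v = q/n = 0.01146/0.09 = 0.1274 m/d → t_A = 78.8/0.1274 = 618.8 d
Zone B: v = q/n = 0.01146/0.23 = 0.04983 m/d → t_B = 590/0.04983 = 11840 d
Zone C: v = q/n = 0.01146/0.09 = 0.1274 m/d → t_C = 62.7/0.1274 = 492.3 d
Total t = 618.8 + 11840 + 492.3 = 12950 d
   = 12950 / 365 = 35.5 yr

35.5 years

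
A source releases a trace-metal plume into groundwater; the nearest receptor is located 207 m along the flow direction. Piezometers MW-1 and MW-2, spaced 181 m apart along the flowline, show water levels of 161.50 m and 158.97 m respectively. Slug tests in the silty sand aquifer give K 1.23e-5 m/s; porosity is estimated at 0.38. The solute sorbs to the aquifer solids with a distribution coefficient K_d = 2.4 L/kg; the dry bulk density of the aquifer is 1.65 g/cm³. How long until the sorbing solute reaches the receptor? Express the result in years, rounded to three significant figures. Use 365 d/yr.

Hydraulic gradient i = (161.50 − 158.97) / 181 = 2.53 / 181 = 0.01398
K = 1.23e-5 m/s × 86400 s/d = 1.063 m/d
Darcy flux q = K·i = 1.063 × 0.01398 = 0.01485 m/d
v = Ki/n = 1.063·0.01398/0.38 = 0.03909 m/d
Retardation R = 1 + ρ_b·K_d/n = 1 + 1.65×2.4/0.38 = 11.42
Contaminant velocity v_c = v/R = 0.03909/11.42 = 0.003423 m/d
t = L/v_c = 207/0.003423 = 60480 d
   = 60480/365 = 166 yr

166 years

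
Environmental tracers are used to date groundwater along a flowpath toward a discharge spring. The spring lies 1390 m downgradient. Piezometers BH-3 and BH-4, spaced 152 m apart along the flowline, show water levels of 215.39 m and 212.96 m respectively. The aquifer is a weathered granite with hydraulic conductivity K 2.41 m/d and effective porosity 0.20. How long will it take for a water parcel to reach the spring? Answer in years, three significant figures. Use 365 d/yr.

Hydraulic gradient i = (215.39 − 212.96) / 152 = 2.43 / 152 = 0.01599
q = Ki = 2.41 × 0.01599 = 0.03853 m/d
Average linear velocity = 0.03853 / 0.20 = 0.1926 m/d
t = L / v = 1390 / 0.1926 = 7215 d
   = 7215 / 365 = 19.8 yr

19.8 years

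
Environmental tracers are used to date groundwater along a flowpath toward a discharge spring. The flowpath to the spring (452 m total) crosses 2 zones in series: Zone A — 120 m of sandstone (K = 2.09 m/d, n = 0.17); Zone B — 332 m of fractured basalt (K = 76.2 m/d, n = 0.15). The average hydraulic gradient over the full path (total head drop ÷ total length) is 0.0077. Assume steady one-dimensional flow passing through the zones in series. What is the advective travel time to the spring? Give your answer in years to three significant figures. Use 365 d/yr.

3.41 years

Steady 1-D flow in series ⇒ the Darcy flux q is identical in every zone and the zone head losses add (resistances L/K in series).
Σ(L/K) = 120/2.09 + 332/76.2 = 57.42 + 4.357 = 61.77 d
K_eq = L_total / Σ(L/K) = 452 / 61.77 = 7.317 m/d
q = K_eq · i = 7.317 × 0.0077 = 0.05634 m/d (same in every zone)
Zone A: v = q/n = 0.05634/0.17 = 0.3314 m/d → t_A = 120/0.3314 = 362.1 d
Zone B: v = q/n = 0.05634/0.15 = 0.3756 m/d → t_B = 332/0.3756 = 883.9 d
Total t = 362.1 + 883.9 = 1246 d
   = 1246 / 365 = 3.41 yr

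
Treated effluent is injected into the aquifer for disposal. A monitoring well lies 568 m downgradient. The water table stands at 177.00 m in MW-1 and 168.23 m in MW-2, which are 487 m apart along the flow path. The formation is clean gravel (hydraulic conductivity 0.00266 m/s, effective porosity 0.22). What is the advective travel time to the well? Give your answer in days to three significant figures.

Hydraulic gradient i = (177.00 − 168.23) / 487 = 8.77 / 487 = 0.01801
K = 0.00266 m/s × 86400 s/d = 229.8 m/d
q = Ki = 229.8 × 0.01801 = 4.139 m/d
v_s = q/n_e = 4.139/0.22 = 18.81 m/d
t = L / v = 568 / 18.81 = 30.19 d

30.2 days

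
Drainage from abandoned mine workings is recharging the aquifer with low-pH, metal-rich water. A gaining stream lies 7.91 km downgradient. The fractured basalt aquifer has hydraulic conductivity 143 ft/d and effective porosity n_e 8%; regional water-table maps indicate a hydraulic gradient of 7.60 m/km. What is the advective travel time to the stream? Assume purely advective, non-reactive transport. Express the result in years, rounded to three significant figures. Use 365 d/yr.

K = 143 ft/d × 0.3048 = 43.59 m/d
Darcy flux q = K·i = 43.59 × 0.0076 = 0.3313 m/d
Average linear velocity = 0.3313 / 0.08 = 4.141 m/d
L = 7.91 km = 7910 m
t = L / v = 7910 / 4.141 = 1910 d
   = 1910 / 365 = 5.23 yr

5.23 years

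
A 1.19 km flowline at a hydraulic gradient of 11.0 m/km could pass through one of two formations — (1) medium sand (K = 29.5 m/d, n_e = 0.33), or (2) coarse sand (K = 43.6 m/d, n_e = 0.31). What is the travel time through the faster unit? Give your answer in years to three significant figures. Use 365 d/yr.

2.11 years

Unit 1 (medium sand): v = 29.5×0.011/0.33 = 0.9833 m/d, t = 1190/0.9833 = 1210 d
Unit 2 (coarse sand): v = 43.6×0.011/0.31 = 1.547 m/d, t = 1190/1.547 = 769.2 d
Faster: 769.2 d / 365 = 2.11 yr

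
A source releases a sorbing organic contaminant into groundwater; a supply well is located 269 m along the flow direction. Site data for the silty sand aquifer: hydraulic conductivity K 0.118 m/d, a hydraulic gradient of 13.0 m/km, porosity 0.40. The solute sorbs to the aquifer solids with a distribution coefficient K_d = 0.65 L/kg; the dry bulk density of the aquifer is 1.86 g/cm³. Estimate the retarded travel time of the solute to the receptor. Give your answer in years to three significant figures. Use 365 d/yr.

773 years

Darcy flux q = K·i = 0.118 × 0.013 = 0.001534 m/d
Average linear velocity = 0.001534 / 0.40 = 0.003835 m/d
Retardation R = 1 + ρ_b·K_d/n = 1 + 1.86×0.65/0.40 = 4.023
Contaminant velocity v_c = v/R = 0.003835/4.023 = 9.534e-4 m/d
t = L/v_c = 269/9.534e-4 = 282200 d
   = 282200/365 = 773 yr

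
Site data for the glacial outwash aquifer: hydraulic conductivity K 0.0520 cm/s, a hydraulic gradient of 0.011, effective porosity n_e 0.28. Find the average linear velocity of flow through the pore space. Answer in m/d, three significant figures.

1.77 m/d

K = 0.0520 cm/s × 864 = 44.93 m/d
q = Ki = 44.93 × 0.011 = 0.4942 m/d
Average linear velocity = 0.4942 / 0.28 = 1.765 m/d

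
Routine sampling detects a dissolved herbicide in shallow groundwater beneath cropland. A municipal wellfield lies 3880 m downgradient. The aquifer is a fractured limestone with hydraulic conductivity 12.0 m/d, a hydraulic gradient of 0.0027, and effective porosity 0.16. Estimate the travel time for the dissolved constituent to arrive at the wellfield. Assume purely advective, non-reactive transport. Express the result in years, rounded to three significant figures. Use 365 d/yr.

Specific discharge q = 12.0 × 0.0027 = 0.03240 m/d
v_s = q/n_e = 0.03240/0.16 = 0.2025 m/d
t = L / v = 3880 / 0.2025 = 19160 d
   = 19160 / 365 = 52.5 yr

52.5 years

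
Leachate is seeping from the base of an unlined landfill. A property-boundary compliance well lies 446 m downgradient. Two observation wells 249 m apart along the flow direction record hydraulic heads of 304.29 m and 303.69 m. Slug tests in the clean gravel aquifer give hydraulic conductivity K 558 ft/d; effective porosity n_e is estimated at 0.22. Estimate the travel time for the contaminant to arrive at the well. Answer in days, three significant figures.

239 days

Hydraulic gradient i = (304.29 − 303.69) / 249 = 0.60 / 249 = 0.002410
K = 558 ft/d × 0.3048 = 170.1 m/d
Darcy flux q = K·i = 170.1 × 0.002410 = 0.4098 m/d
Seepage velocity v = q / n = 0.4098 / 0.22 = 1.863 m/d
t = L / v = 446 / 1.863 = 239.4 d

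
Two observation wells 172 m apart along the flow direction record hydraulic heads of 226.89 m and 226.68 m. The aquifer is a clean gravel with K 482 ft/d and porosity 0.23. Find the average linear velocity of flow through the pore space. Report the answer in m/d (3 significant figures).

0.780 m/d

Hydraulic gradient i = (226.89 − 226.68) / 172 = 0.21 / 172 = 0.001221
K = 482 ft/d × 0.3048 = 146.9 m/d
Darcy flux q = K·i = 146.9 × 0.001221 = 0.1794 m/d
v = Ki/n = 146.9·0.001221/0.23 = 0.7799 m/d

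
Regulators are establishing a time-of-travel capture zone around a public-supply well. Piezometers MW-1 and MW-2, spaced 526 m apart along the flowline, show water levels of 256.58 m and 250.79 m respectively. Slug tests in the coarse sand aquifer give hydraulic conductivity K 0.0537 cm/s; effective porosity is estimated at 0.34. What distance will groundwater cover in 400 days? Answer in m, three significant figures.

Hydraulic gradient i = (256.58 − 250.79) / 526 = 5.79 / 526 = 0.01101
K = 0.0537 cm/s × 864 = 46.40 m/d
Specific discharge q = 46.40 × 0.01101 = 0.5107 m/d
v_s = q/n_e = 0.5107/0.34 = 1.502 m/d
L = v × T = 1.502 × 400 = 600.8 m

601 m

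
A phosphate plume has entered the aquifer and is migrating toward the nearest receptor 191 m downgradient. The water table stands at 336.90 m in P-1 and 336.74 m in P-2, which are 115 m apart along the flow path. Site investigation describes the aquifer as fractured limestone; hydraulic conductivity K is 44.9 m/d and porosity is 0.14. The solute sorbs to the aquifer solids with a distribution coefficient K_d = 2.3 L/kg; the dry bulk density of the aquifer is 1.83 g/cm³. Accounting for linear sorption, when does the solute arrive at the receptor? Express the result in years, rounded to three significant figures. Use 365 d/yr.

Hydraulic gradient i = (336.90 − 336.74) / 115 = 0.16 / 115 = 0.001391
q = Ki = 44.9 × 0.001391 = 0.06247 m/d
Seepage velocity v = q / n = 0.06247 / 0.14 = 0.4462 m/d
Retardation R = 1 + ρ_b·K_d/n = 1 + 1.83×2.3/0.14 = 31.06
Contaminant velocity v_c = v/R = 0.4462/31.06 = 0.01436 m/d
t = L/v_c = 191/0.01436 = 13300 d
   = 13300/365 = 36.4 yr

36.4 years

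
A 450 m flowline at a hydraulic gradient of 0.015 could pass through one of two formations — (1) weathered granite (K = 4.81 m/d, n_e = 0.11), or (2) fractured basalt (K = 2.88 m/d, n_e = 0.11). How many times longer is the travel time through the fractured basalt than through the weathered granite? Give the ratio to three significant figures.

1.67

Unit 1 (weathered granite): v = 4.81×0.015/0.11 = 0.6559 m/d, t = 450/0.6559 = 686.1 d
Unit 2 (fractured basalt): v = 2.88×0.015/0.11 = 0.3927 m/d, t = 450/0.3927 = 1146 d
t(fractured basalt) / t(weathered granite) = 1146/686.1 = 1.67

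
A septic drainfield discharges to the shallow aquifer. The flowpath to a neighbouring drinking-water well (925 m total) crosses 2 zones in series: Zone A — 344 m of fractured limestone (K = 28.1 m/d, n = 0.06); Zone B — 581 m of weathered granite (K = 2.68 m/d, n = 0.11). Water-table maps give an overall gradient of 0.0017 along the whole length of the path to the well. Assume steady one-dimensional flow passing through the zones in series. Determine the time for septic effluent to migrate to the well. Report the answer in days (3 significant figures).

For zones in series the flux q is common to all zones; the equivalent conductivity is the harmonic (thickness-weighted) mean, K_eq = L_total / Σ(L_j/K_j).
Σ(L/K) = 344/28.1 + 581/2.68 = 12.24 + 216.8 = 229.0 d
K_eq = L_total / Σ(L/K) = 925 / 229.0 = 4.039 m/d
q = K_eq · i = 4.039 × 0.0017 = 0.006866 m/d (same in every zone)
Zone A: v = q/n = 0.006866/0.06 = 0.1144 m/d → t_A = 344/0.1144 = 3006 d
Zone B: v = q/n = 0.006866/0.11 = 0.06242 m/d → t_B = 581/0.06242 = 9308 d
Total t = 3006 + 9308 = 12310 d

12300 days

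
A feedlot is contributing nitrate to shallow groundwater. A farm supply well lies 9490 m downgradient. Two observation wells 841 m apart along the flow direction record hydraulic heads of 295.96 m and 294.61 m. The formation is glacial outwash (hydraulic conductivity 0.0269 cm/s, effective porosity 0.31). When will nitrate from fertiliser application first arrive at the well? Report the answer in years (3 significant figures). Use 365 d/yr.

Hydraulic gradient i = (295.96 − 294.61) / 841 = 1.35 / 841 = 0.001605
K = 0.0269 cm/s × 864 = 23.24 m/d
Darcy flux q = K·i = 23.24 × 0.001605 = 0.03731 m/d
v_s = q/n_e = 0.03731/0.31 = 0.1203 m/d
t = L / v = 9490 / 0.1203 = 78850 d
   = 78850 / 365 = 216 yr

216 years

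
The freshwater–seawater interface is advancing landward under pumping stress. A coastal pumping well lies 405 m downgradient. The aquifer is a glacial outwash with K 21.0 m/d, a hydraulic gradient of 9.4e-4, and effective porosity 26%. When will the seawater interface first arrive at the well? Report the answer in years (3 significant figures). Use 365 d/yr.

14.6 years

Darcy flux q = K·i = 21.0 × 9.4e-4 = 0.01974 m/d
Seepage velocity v = q / n = 0.01974 / 0.26 = 0.07592 m/d
t = L / v = 405 / 0.07592 = 5334 d
   = 5334 / 365 = 14.6 yr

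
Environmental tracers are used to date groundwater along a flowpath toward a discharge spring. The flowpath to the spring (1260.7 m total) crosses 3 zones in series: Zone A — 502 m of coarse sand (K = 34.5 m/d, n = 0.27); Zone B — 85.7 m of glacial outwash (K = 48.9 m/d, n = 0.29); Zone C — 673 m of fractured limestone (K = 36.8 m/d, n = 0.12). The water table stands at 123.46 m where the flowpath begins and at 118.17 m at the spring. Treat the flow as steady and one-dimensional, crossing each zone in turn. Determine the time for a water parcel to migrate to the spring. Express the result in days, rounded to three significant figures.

1580 days

Total head drop ΔH = 123.46 − 118.17 = 5.29 m
Steady 1-D flow in series ⇒ the Darcy flux q is identical in every zone and the zone head losses add (resistances L/K in series).
Σ(L/K) = 502/34.5 + 85.7/48.9 + 673/36.8 = 14.55 + 1.753 + 18.29 = 34.59 d
q = ΔH / Σ(L/K) = 5.29 / 34.59 = 0.1529 m/d (same in every zone)
Zone A: v = q/n = 0.1529/0.27 = 0.5664 m/d → t_A = 502/0.5664 = 886.3 d
Zone B: v = q/n = 0.1529/0.29 = 0.5273 m/d → t_B = 85.7/0.5273 = 162.5 d
Zone C: v = q/n = 0.1529/0.12 = 1.274 m/d → t_C = 673/1.274 = 528.1 d
Total t = 886.3 + 162.5 + 528.1 = 1577 d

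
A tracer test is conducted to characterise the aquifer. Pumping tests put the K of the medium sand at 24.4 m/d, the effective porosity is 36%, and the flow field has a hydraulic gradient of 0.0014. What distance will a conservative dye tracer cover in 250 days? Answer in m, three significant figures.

q = Ki = 24.4 × 0.0014 = 0.03416 m/d
v_s = q/n_e = 0.03416/0.36 = 0.09489 m/d
L = v × T = 0.09489 × 250 = 23.72 m

23.7 m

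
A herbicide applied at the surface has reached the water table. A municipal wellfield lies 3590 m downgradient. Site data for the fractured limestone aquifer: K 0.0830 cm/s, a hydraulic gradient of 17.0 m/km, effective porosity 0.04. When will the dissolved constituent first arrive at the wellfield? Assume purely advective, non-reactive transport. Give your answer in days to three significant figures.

118 days

K = 0.0830 cm/s × 864 = 71.71 m/d
Darcy flux q = K·i = 71.71 × 0.017 = 1.219 m/d
v_s = q/n_e = 1.219/0.04 = 30.48 m/d
t = L / v = 3590 / 30.48 = 117.8 d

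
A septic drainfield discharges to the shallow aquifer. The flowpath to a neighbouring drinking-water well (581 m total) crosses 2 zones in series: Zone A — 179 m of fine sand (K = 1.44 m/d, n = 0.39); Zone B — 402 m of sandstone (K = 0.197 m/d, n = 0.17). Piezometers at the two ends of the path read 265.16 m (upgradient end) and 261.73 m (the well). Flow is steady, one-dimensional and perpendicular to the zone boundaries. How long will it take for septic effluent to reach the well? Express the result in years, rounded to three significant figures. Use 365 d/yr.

239 years

Total head drop ΔH = 265.16 − 261.73 = 3.43 m
Steady 1-D flow in series ⇒ the Darcy flux q is identical in every zone and the zone head losses add (resistances L/K in series).
Σ(L/K) = 179/1.44 + 402/0.197 = 124.3 + 2041 = 2165 d
q = ΔH / Σ(L/K) = 3.43 / 2165 = 0.001584 m/d (same in every zone)
Zone A: v = q/n = 0.001584/0.39 = 0.004062 m/d → t_A = 179/0.004062 = 44060 d
Zone B: v = q/n = 0.001584/0.17 = 0.009320 m/d → t_B = 402/0.009320 = 43130 d
Total t = 44060 + 43130 = 87200 d
   = 87200 / 365 = 239 yr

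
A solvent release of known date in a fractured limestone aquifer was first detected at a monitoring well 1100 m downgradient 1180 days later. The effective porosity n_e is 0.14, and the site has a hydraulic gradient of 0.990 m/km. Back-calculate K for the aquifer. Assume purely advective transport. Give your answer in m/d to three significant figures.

v = L / t = 1100 / 1180 = 0.9322 m/d
K = v · n / i = 0.9322 × 0.14 / 9.9e-4 = 132 m/d

132 m/d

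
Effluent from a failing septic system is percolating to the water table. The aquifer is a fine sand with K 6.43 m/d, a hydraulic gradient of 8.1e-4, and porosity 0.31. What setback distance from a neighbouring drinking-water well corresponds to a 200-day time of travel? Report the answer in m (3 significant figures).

3.36 m

Darcy flux q = K·i = 6.43 × 8.1e-4 = 0.005208 m/d
v = Ki/n = 6.43·8.1e-4/0.31 = 0.01680 m/d
L = v × T = 0.01680 × 200 = 3.360 m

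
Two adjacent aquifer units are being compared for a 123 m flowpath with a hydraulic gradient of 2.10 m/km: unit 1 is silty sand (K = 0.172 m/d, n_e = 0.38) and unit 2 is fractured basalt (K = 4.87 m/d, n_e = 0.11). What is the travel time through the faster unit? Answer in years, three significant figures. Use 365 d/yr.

3.62 years

Unit 1 (silty sand): v = 0.172×0.0021/0.38 = 9.505e-4 m/d, t = 123/9.505e-4 = 129400 d
Unit 2 (fractured basalt): v = 4.87×0.0021/0.11 = 0.09297 m/d, t = 123/0.09297 = 1323 d
Faster: 1323 d / 365 = 3.62 yr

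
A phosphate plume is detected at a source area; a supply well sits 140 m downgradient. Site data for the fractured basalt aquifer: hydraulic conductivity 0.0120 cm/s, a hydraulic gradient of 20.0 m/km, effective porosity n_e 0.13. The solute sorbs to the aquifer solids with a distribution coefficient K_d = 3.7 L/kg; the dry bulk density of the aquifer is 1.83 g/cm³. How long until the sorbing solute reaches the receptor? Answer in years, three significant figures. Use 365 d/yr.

K = 0.0120 cm/s × 864 = 10.37 m/d
Darcy flux q = K·i = 10.37 × 0.020 = 0.2074 m/d
v = Ki/n = 10.37·0.020/0.13 = 1.595 m/d
Retardation R = 1 + ρ_b·K_d/n = 1 + 1.83×3.7/0.13 = 53.08
Contaminant velocity v_c = v/R = 1.595/53.08 = 0.03005 m/d
t = L/v_c = 140/0.03005 = 4659 d
   = 4659/365 = 12.8 yr

12.8 years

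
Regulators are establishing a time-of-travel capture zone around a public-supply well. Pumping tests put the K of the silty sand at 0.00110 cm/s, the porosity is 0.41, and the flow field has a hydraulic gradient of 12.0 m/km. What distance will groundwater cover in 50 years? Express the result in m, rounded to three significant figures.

K = 0.00110 cm/s × 864 = 0.9504 m/d
q = Ki = 0.9504 × 0.012 = 0.01140 m/d
v_s = q/n_e = 0.01140/0.41 = 0.02782 m/d
T = 50 yr × 365 = 18250 d
L = v × T = 0.02782 × 18250 = 507.7 m

508 m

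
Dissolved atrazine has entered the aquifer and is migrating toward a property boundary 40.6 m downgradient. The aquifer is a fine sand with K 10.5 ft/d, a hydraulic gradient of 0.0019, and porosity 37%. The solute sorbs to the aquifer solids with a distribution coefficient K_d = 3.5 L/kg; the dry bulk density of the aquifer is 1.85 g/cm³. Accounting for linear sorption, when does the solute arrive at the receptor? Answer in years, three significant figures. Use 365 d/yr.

125 years

K = 10.5 ft/d × 0.3048 = 3.200 m/d
Darcy flux q = K·i = 3.200 × 0.0019 = 0.006081 m/d
v = Ki/n = 3.200·0.0019/0.37 = 0.01643 m/d
Retardation R = 1 + ρ_b·K_d/n = 1 + 1.85×3.5/0.37 = 18.50
Contaminant velocity v_c = v/R = 0.01643/18.50 = 8.884e-4 m/d
t = L/v_c = 40.6/8.884e-4 = 45700 d
   = 45700/365 = 125 yr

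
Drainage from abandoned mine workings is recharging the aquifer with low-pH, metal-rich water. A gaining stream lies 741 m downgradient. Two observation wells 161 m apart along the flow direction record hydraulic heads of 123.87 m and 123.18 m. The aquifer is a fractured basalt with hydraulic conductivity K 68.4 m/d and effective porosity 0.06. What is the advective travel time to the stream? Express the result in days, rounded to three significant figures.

Hydraulic gradient i = (123.87 − 123.18) / 161 = 0.69 / 161 = 0.004286
Specific discharge q = 68.4 × 0.004286 = 0.2931 m/d
v_s = q/n_e = 0.2931/0.06 = 4.886 m/d
t = L / v = 741 / 4.886 = 151.7 d

152 days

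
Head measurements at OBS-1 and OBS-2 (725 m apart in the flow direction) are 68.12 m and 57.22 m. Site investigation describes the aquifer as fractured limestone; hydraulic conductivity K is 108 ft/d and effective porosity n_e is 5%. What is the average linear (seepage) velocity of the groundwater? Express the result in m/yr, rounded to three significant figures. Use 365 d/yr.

Hydraulic gradient i = (68.12 − 57.22) / 725 = 10.90 / 725 = 0.01503
K = 108 ft/d × 0.3048 = 32.92 m/d
q = Ki = 32.92 × 0.01503 = 0.4949 m/d
v_s = q/n_e = 0.4949/0.05 = 9.898 m/d
   = 9.898 × 365 = 3610 m/yr

3610 m/yr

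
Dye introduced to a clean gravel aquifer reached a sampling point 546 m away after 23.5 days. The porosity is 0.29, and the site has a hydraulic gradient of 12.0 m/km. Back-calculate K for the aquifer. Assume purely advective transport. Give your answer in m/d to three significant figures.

561 m/d

v = L / t = 546 / 23.5 = 23.23 m/d
K = v · n / i = 23.23 × 0.29 / 0.012 = 561 m/d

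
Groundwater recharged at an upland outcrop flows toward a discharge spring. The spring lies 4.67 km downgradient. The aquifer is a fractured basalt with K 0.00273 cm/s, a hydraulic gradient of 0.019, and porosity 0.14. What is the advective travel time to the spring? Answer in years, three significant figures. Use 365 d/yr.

K = 0.00273 cm/s × 864 = 2.359 m/d
q = Ki = 2.359 × 0.019 = 0.04482 m/d
v_s = q/n_e = 0.04482/0.14 = 0.3201 m/d
L = 4.67 km = 4670 m
t = L / v = 4670 / 0.3201 = 14590 d
   = 14590 / 365 = 40.0 yr

40.0 years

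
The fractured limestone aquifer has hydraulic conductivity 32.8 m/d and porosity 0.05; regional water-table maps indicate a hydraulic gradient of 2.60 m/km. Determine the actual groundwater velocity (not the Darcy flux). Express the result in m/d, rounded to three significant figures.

1.71 m/d

q = Ki = 32.8 × 0.0026 = 0.08528 m/d
v_s = q/n_e = 0.08528/0.05 = 1.706 m/d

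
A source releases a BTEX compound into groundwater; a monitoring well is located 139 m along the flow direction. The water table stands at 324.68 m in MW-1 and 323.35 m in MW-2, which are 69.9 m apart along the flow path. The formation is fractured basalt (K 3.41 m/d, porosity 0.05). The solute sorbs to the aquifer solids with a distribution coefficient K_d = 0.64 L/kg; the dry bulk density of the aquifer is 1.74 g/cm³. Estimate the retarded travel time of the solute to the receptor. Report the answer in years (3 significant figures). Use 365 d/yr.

6.83 years

Hydraulic gradient i = (324.68 − 323.35) / 69.9 = 1.33 / 69.9 = 0.01903
Darcy flux q = K·i = 3.41 × 0.01903 = 0.06488 m/d
Average linear velocity = 0.06488 / 0.05 = 1.298 m/d
Retardation R = 1 + ρ_b·K_d/n = 1 + 1.74×0.64/0.05 = 23.27
Contaminant velocity v_c = v/R = 1.298/23.27 = 0.05576 m/d
t = L/v_c = 139/0.05576 = 2493 d
   = 2493/365 = 6.83 yr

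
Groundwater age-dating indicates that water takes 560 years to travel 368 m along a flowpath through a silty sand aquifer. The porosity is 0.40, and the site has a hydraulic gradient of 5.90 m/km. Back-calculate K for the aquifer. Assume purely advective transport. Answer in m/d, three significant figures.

t = 560 years = 204400 d
v = L / t = 368 / 204400 = 0.001800 m/d
K = v · n / i = 0.001800 × 0.40 / 0.0059 = 0.122 m/d

0.122 m/d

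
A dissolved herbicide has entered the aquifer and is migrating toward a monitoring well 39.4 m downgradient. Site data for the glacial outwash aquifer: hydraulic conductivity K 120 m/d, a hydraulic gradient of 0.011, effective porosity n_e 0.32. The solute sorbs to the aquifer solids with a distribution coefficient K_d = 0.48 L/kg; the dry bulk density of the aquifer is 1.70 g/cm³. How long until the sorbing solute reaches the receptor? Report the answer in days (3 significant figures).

q = Ki = 120 × 0.011 = 1.320 m/d
Average linear velocity = 1.320 / 0.32 = 4.125 m/d
Retardation R = 1 + ρ_b·K_d/n = 1 + 1.70×0.48/0.32 = 3.550
Contaminant velocity v_c = v/R = 4.125/3.550 = 1.162 m/d
t = L/v_c = 39.4/1.162 = 33.91 d

33.9 days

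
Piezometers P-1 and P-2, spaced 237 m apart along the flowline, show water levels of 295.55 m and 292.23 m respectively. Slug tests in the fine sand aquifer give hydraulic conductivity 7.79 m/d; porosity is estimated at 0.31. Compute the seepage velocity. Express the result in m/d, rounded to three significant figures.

0.352 m/d

Hydraulic gradient i = (295.55 − 292.23) / 237 = 3.32 / 237 = 0.01401
Specific discharge q = 7.79 × 0.01401 = 0.1091 m/d
Seepage velocity v = q / n = 0.1091 / 0.31 = 0.3520 m/d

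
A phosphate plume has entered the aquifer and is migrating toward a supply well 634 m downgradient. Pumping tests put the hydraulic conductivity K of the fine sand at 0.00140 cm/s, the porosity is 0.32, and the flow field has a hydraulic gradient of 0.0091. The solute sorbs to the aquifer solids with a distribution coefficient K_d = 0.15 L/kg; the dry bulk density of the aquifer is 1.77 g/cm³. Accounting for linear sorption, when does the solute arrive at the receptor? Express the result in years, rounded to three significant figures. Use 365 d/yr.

K = 0.00140 cm/s × 864 = 1.210 m/d
Specific discharge q = 1.210 × 0.0091 = 0.01101 m/d
v = Ki/n = 1.210·0.0091/0.32 = 0.03440 m/d
Retardation R = 1 + ρ_b·K_d/n = 1 + 1.77×0.15/0.32 = 1.830
Contaminant velocity v_c = v/R = 0.03440/1.830 = 0.01880 m/d
t = L/v_c = 634/0.01880 = 33720 d
   = 33720/365 = 92.4 yr

92.4 years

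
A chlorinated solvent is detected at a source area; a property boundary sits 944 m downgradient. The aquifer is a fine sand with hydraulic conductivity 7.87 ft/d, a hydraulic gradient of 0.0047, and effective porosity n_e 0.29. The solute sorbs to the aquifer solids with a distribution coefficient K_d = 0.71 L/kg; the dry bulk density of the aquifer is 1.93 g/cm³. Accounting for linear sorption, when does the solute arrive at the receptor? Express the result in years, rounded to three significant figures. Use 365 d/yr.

K = 7.87 ft/d × 0.3048 = 2.399 m/d
q = Ki = 2.399 × 0.0047 = 0.01127 m/d
Average linear velocity = 0.01127 / 0.29 = 0.03888 m/d
Retardation R = 1 + ρ_b·K_d/n = 1 + 1.93×0.71/0.29 = 5.725
Contaminant velocity v_c = v/R = 0.03888/5.725 = 0.006790 m/d
t = L/v_c = 944/0.006790 = 139000 d
   = 139000/365 = 381 yr

381 years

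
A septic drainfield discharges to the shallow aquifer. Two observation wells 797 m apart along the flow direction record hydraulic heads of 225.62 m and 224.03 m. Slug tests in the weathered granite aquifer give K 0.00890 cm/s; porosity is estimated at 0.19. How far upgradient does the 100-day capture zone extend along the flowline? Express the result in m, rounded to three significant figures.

8.07 m

Hydraulic gradient i = (225.62 − 224.03) / 797 = 1.59 / 797 = 0.001995
K = 0.00890 cm/s × 864 = 7.690 m/d
Darcy flux q = K·i = 7.690 × 0.001995 = 0.01534 m/d
Average linear velocity = 0.01534 / 0.19 = 0.08074 m/d
L = v × T = 0.08074 × 100 = 8.074 m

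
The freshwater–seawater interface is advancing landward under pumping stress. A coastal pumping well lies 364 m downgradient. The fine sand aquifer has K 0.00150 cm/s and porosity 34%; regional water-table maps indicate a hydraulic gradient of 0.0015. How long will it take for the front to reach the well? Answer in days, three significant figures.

K = 0.00150 cm/s × 864 = 1.296 m/d
Darcy flux q = K·i = 1.296 × 0.0015 = 0.001944 m/d
v = Ki/n = 1.296·0.0015/0.34 = 0.005718 m/d
t = L / v = 364 / 0.005718 = 63660 d

63700 days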